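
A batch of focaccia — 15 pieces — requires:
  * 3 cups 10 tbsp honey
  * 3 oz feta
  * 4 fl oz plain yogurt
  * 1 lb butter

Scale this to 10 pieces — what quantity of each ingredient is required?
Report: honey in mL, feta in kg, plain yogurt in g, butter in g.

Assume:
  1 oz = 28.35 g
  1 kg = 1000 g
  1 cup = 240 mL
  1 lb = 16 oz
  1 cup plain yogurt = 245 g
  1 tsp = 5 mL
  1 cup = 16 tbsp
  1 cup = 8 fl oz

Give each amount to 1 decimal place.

Scaling factor: 10/15 = 2/3.
honey: (3 cup + 10 tbsp = 3.625 cup) × 2/3 × 240 mL/cup = 580.0 mL
feta: 3 oz × 2/3 × 28.35 g/oz ÷ 1000 g/kg ≈ 0.1 kg
plain yogurt: 4 fl oz × 2/3 ÷ 8 fl oz/cup × 245 g/cup ≈ 81.7 g
butter: 1 lb × 2/3 × 16 oz/lb × 28.35 g/oz = 302.4 g

honey: 580.0 mL; feta: 0.1 kg; plain yogurt: 81.7 g; butter: 302.4 g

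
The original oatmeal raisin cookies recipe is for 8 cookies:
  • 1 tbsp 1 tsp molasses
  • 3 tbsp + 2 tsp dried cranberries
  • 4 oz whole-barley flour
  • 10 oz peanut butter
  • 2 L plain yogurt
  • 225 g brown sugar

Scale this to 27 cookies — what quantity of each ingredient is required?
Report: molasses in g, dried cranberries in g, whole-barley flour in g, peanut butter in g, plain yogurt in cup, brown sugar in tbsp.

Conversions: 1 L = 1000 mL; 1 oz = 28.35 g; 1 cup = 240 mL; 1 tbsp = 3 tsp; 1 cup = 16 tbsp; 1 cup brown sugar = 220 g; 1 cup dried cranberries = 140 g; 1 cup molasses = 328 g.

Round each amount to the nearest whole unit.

molasses: 92 g; dried cranberries: 108 g; whole-barley flour: 383 g; peanut butter: 957 g; plain yogurt: 28 cup; brown sugar: 55 tbsp

Scaling factor: 27/8 = 3.375.
molasses: (1 tbsp + 1 tsp = 4/3 tbsp) × 27/8 ÷ 16 tbsp/cup × 328 g/cup ≈ 92 g
dried cranberries: (3 tbsp + 2 tsp = 11/3 tbsp) × 27/8 ÷ 16 tbsp/cup × 140 g/cup ≈ 108 g
whole-barley flour: 4 oz × 27/8 × 28.35 g/oz ≈ 383 g
peanut butter: 10 oz × 27/8 × 28.35 g/oz ≈ 957 g
plain yogurt: 2 L × 27/8 × 1000 mL/L ÷ 240 mL/cup ≈ 28 cup
brown sugar: 225 g × 27/8 ÷ 220 g/cup × 16 tbsp/cup ≈ 55 tbsp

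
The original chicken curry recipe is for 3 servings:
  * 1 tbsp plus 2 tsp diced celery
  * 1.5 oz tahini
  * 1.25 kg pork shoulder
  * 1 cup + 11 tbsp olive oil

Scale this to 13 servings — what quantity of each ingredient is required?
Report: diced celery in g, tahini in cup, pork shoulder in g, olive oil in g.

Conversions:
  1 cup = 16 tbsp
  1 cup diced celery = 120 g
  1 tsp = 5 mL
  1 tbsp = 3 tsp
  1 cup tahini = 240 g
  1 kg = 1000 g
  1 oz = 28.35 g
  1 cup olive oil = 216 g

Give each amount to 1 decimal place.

diced celery: 54.2 g; tahini: 0.8 cup; pork shoulder: 5416.7 g; olive oil: 1579.5 g

Scaling factor: 13/3.
diced celery: (1 tbsp + 2 tsp = 5/3 tbsp) × 13/3 ÷ 16 tbsp/cup × 120 g/cup ≈ 54.2 g
tahini: 1.5 oz × 13/3 × 28.35 g/oz ÷ 240 g/cup ≈ 0.8 cup
pork shoulder: 1.25 kg × 13/3 × 1000 g/kg ≈ 5416.7 g
olive oil: (1 cup + 11 tbsp = 1.6875 cup) × 13/3 × 216 g/cup = 1579.5 g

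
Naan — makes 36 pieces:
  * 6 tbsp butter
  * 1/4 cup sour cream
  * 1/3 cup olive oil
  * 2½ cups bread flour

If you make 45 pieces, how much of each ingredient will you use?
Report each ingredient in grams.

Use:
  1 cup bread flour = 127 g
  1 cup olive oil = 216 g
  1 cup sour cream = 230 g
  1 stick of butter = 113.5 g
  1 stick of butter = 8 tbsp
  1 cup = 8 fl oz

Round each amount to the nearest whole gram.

butter: 106 g; sour cream: 72 g; olive oil: 90 g; bread flour: 397 g

Scaling factor: 45/36 = 5/4 = 1.25.
butter: 6 tbsp × 5/4 ÷ 8 tbsp/stick × 113.5 g/stick ≈ 106 g
sour cream: 0.25 cup × 5/4 × 230 g/cup ≈ 72 g
olive oil: 1/3 cup × 5/4 × 216 g/cup = 90 g
bread flour: 2.5 cup × 5/4 × 127 g/cup ≈ 397 g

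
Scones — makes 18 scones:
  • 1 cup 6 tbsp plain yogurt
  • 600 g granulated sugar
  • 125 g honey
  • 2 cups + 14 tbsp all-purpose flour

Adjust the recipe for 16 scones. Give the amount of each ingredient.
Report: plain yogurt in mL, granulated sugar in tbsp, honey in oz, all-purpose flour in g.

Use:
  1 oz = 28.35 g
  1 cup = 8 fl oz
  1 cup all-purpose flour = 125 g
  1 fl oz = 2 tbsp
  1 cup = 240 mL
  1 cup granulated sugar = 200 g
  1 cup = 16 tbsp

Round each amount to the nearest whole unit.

plain yogurt: 293 mL; granulated sugar: 43 tbsp; honey: 4 oz; all-purpose flour: 319 g

Scaling factor: 16/18 = 8/9.
plain yogurt: (1 cup + 6 tbsp = 1.375 cup) × 8/9 × 240 mL/cup ≈ 293 mL
granulated sugar: 600 g × 8/9 ÷ 200 g/cup × 16 tbsp/cup ≈ 43 tbsp
honey: 125 g × 8/9 ÷ 28.35 g/oz ≈ 4 oz
all-purpose flour: (2 cup + 14 tbsp = 2.875 cup) × 8/9 × 125 g/cup ≈ 319 g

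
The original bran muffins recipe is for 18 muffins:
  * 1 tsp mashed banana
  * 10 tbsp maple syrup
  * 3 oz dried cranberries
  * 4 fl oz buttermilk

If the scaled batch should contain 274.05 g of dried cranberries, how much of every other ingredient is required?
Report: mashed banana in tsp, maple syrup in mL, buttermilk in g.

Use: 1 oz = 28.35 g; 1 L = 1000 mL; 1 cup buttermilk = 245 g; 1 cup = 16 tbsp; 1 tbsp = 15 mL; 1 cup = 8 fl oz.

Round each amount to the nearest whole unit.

mashed banana: 3 tsp; maple syrup: 483 mL; buttermilk: 395 g

The original recipe has 85.05 g of dried cranberries, so the scaling factor is 274.05 ÷ 85.05 = 29/9.
mashed banana: 1 tsp × 29/9 ≈ 3 tsp
maple syrup: 10 tbsp × 29/9 × 15 mL/tbsp ≈ 483 mL
buttermilk: 4 fl oz × 29/9 ÷ 8 fl oz/cup × 245 g/cup ≈ 395 g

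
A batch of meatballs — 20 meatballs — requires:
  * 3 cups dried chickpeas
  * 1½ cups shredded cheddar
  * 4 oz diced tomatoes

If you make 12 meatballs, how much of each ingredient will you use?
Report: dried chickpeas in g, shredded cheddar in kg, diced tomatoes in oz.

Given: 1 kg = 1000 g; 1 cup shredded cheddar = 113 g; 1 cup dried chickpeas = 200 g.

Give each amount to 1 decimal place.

dried chickpeas: 360.0 g; shredded cheddar: 0.1 kg; diced tomatoes: 2.4 oz

Scaling factor: 12/20 = 3/5 = 0.6.
dried chickpeas: 3 cup × 3/5 × 200 g/cup = 360.0 g
shredded cheddar: 1.5 cup × 3/5 × 113 g/cup ÷ 1000 g/kg ≈ 0.1 kg
diced tomatoes: 4 oz × 3/5 = 2.4 oz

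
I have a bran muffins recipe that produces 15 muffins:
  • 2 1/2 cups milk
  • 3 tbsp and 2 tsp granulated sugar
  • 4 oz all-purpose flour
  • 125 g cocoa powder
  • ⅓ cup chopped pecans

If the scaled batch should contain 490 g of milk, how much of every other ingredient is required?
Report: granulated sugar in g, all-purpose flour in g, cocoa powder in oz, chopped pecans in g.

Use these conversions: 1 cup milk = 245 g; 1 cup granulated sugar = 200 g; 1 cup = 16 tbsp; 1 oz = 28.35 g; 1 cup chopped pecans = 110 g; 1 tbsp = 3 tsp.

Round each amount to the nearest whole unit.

granulated sugar: 37 g; all-purpose flour: 91 g; cocoa powder: 4 oz; chopped pecans: 29 g

The original recipe has 612.5 g of milk, so the scaling factor is 490 ÷ 612.5 = 4/5 = 0.8.
granulated sugar: (3 tbsp + 2 tsp = 11/3 tbsp) × 4/5 ÷ 16 tbsp/cup × 200 g/cup ≈ 37 g
all-purpose flour: 4 oz × 4/5 × 28.35 g/oz ≈ 91 g
cocoa powder: 125 g × 4/5 ÷ 28.35 g/oz ≈ 4 oz
chopped pecans: 1/3 cup × 4/5 × 110 g/cup ≈ 29 g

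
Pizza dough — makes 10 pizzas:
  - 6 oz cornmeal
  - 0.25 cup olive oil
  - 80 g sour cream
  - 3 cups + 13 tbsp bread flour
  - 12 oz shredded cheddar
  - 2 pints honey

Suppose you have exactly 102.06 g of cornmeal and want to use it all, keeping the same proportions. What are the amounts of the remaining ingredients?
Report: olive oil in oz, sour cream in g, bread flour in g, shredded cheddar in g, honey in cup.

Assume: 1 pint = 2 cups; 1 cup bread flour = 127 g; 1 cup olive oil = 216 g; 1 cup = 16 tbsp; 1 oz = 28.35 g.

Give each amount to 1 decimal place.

The original recipe has 170.1 g of cornmeal, so the scaling factor is 102.06 ÷ 170.1 = 3/5 = 0.6.
olive oil: 0.25 cup × 3/5 × 216 g/cup ÷ 28.35 g/oz ≈ 1.1 oz
sour cream: 80 g × 3/5 = 48.0 g
bread flour: (3 cup + 13 tbsp = 3.8125 cup) × 3/5 × 127 g/cup ≈ 290.5 g
shredded cheddar: 12 oz × 3/5 × 28.35 g/oz ≈ 204.1 g
honey: 2 pint × 3/5 × 2 cup/pint = 2.4 cup

olive oil: 1.1 oz; sour cream: 48.0 g; bread flour: 290.5 g; shredded cheddar: 204.1 g; honey: 2.4 cup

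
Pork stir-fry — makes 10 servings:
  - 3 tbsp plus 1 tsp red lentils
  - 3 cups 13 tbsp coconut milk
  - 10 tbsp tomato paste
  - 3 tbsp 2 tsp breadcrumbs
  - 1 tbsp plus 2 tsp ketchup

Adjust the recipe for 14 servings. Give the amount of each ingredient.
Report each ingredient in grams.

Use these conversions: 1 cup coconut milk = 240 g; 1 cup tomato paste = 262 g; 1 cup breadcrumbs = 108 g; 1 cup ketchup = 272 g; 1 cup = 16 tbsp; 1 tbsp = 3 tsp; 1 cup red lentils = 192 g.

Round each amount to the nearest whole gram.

red lentils: 56 g; coconut milk: 1281 g; tomato paste: 229 g; breadcrumbs: 35 g; ketchup: 40 g

Scaling factor: 14/10 = 7/5 = 1.4.
red lentils: (3 tbsp + 1 tsp = 10/3 tbsp) × 7/5 ÷ 16 tbsp/cup × 192 g/cup = 56 g
coconut milk: (3 cup + 13 tbsp = 3.8125 cup) × 7/5 × 240 g/cup = 1281 g
tomato paste: 10 tbsp × 7/5 ÷ 16 tbsp/cup × 262 g/cup ≈ 229 g
breadcrumbs: (3 tbsp + 2 tsp = 11/3 tbsp) × 7/5 ÷ 16 tbsp/cup × 108 g/cup ≈ 35 g
ketchup: (1 tbsp + 2 tsp = 5/3 tbsp) × 7/5 ÷ 16 tbsp/cup × 272 g/cup ≈ 40 g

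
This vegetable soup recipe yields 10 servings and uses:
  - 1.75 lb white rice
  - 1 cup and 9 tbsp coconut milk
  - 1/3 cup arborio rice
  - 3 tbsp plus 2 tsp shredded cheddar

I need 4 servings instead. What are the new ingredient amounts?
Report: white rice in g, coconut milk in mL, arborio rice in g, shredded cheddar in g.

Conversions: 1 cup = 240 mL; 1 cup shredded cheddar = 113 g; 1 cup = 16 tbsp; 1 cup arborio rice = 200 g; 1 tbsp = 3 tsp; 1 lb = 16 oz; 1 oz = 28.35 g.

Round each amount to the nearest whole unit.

Scaling factor: 4/10 = 2/5 = 0.4.
white rice: 1.75 lb × 2/5 × 16 oz/lb × 28.35 g/oz ≈ 318 g
coconut milk: (1 cup + 9 tbsp = 1.5625 cup) × 2/5 × 240 mL/cup = 150 mL
arborio rice: 1/3 cup × 2/5 × 200 g/cup ≈ 27 g
shredded cheddar: (3 tbsp + 2 tsp = 11/3 tbsp) × 2/5 ÷ 16 tbsp/cup × 113 g/cup ≈ 10 g

white rice: 318 g; coconut milk: 150 mL; arborio rice: 27 g; shredded cheddar: 10 g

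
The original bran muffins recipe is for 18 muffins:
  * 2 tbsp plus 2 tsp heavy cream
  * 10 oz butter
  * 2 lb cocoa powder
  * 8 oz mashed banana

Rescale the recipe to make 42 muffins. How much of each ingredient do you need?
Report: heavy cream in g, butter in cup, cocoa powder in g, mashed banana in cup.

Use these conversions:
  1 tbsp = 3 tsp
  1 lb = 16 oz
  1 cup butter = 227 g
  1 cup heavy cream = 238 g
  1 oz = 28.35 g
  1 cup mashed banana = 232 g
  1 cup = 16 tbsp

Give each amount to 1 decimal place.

heavy cream: 92.6 g; butter: 2.9 cup; cocoa powder: 2116.8 g; mashed banana: 2.3 cup

Scaling factor: 42/18 = 7/3.
heavy cream: (2 tbsp + 2 tsp = 8/3 tbsp) × 7/3 ÷ 16 tbsp/cup × 238 g/cup ≈ 92.6 g
butter: 10 oz × 7/3 × 28.35 g/oz ÷ 227 g/cup ≈ 2.9 cup
cocoa powder: 2 lb × 7/3 × 16 oz/lb × 28.35 g/oz = 2116.8 g
mashed banana: 8 oz × 7/3 × 28.35 g/oz ÷ 232 g/cup ≈ 2.3 cup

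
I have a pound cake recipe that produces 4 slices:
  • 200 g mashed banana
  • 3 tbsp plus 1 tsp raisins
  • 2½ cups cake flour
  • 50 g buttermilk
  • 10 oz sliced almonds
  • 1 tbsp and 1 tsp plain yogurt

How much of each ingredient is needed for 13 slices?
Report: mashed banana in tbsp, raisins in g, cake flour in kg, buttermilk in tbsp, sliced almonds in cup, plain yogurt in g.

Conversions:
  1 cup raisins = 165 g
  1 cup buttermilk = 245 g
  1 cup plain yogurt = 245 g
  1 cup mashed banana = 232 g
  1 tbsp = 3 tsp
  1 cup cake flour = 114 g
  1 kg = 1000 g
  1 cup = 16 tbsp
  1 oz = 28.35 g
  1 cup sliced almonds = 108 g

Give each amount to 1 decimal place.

Scaling factor: 13/4 = 3.25.
mashed banana: 200 g × 13/4 ÷ 232 g/cup × 16 tbsp/cup ≈ 44.8 tbsp
raisins: (3 tbsp + 1 tsp = 10/3 tbsp) × 13/4 ÷ 16 tbsp/cup × 165 g/cup ≈ 111.7 g
cake flour: 2.5 cup × 13/4 × 114 g/cup ÷ 1000 g/kg ≈ 0.9 kg
buttermilk: 50 g × 13/4 ÷ 245 g/cup × 16 tbsp/cup ≈ 10.6 tbsp
sliced almonds: 10 oz × 13/4 × 28.35 g/oz ÷ 108 g/cup ≈ 8.5 cup
plain yogurt: (1 tbsp + 1 tsp = 4/3 tbsp) × 13/4 ÷ 16 tbsp/cup × 245 g/cup ≈ 66.4 g

mashed banana: 44.8 tbsp; raisins: 111.7 g; cake flour: 0.9 kg; buttermilk: 10.6 tbsp; sliced almonds: 8.5 cup; plain yogurt: 66.4 g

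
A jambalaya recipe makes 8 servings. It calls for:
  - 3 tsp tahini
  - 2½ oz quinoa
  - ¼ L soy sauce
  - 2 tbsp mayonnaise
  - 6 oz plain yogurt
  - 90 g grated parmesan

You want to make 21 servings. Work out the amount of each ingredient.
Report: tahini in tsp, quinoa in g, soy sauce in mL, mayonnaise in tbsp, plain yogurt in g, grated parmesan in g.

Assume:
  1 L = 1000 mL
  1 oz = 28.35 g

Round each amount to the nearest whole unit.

Scaling factor: 21/8 = 2.625.
tahini: 3 tsp × 21/8 ≈ 8 tsp
quinoa: 2.5 oz × 21/8 × 28.35 g/oz ≈ 186 g
soy sauce: 0.25 L × 21/8 × 1000 mL/L ≈ 656 mL
mayonnaise: 2 tbsp × 21/8 ≈ 5 tbsp
plain yogurt: 6 oz × 21/8 × 28.35 g/oz ≈ 447 g
grated parmesan: 90 g × 21/8 ≈ 236 g

tahini: 8 tsp; quinoa: 186 g; soy sauce: 656 mL; mayonnaise: 5 tbsp; plain yogurt: 447 g; grated parmesan: 236 g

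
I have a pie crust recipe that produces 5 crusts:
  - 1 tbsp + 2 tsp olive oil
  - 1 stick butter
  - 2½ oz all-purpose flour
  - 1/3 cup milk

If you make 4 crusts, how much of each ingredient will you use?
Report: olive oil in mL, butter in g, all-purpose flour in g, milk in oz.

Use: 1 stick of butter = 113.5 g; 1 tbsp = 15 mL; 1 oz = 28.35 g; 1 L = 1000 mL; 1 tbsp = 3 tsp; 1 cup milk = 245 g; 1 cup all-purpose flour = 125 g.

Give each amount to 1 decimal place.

Scaling factor: 4/5 = 0.8.
olive oil: (1 tbsp + 2 tsp = 5/3 tbsp) × 4/5 × 15 mL/tbsp = 20.0 mL
butter: 1 stick × 4/5 × 113.5 g/stick = 90.8 g
all-purpose flour: 2.5 oz × 4/5 × 28.35 g/oz = 56.7 g
milk: 1/3 cup × 4/5 × 245 g/cup ÷ 28.35 g/oz ≈ 2.3 oz

olive oil: 20.0 mL; butter: 90.8 g; all-purpose flour: 56.7 g; milk: 2.3 oz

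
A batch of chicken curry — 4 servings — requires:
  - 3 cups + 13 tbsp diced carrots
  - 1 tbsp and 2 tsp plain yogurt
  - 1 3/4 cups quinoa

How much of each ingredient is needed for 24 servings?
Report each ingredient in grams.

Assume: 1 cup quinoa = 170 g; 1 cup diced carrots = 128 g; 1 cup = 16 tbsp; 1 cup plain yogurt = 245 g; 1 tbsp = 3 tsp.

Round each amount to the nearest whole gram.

diced carrots: 2928 g; plain yogurt: 153 g; quinoa: 1785 g

Scaling factor: 24/4 = 6.
diced carrots: (3 cup + 13 tbsp = 3.8125 cup) × 6 × 128 g/cup = 2928 g
plain yogurt: (1 tbsp + 2 tsp = 5/3 tbsp) × 6 ÷ 16 tbsp/cup × 245 g/cup ≈ 153 g
quinoa: 1.75 cup × 6 × 170 g/cup = 1785 g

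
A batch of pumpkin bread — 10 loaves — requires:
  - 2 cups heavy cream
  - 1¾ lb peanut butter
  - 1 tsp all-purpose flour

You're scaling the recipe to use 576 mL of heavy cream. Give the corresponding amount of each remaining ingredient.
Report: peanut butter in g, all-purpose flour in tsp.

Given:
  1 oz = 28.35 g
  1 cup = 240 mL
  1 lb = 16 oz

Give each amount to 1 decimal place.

peanut butter: 952.6 g; all-purpose flour: 1.2 tsp

The original recipe has 480 mL of heavy cream, so the scaling factor is 576 ÷ 480 = 6/5 = 1.2.
peanut butter: 1.75 lb × 6/5 × 16 oz/lb × 28.35 g/oz ≈ 952.6 g
all-purpose flour: 1 tsp × 6/5 = 1.2 tsp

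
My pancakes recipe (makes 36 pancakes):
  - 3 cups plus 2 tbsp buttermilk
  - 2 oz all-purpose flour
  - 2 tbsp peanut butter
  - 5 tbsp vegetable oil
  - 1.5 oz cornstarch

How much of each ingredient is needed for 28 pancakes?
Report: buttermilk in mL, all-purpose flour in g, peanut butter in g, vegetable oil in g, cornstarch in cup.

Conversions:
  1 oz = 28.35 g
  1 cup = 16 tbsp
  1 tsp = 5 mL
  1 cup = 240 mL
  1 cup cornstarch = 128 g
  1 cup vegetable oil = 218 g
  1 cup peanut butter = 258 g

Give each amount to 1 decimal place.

Scaling factor: 28/36 = 7/9.
buttermilk: (3 cup + 2 tbsp = 3.125 cup) × 7/9 × 240 mL/cup ≈ 583.3 mL
all-purpose flour: 2 oz × 7/9 × 28.35 g/oz = 44.1 g
peanut butter: 2 tbsp × 7/9 ÷ 16 tbsp/cup × 258 g/cup ≈ 25.1 g
vegetable oil: 5 tbsp × 7/9 ÷ 16 tbsp/cup × 218 g/cup ≈ 53.0 g
cornstarch: 1.5 oz × 7/9 × 28.35 g/oz ÷ 128 g/cup ≈ 0.3 cup

buttermilk: 583.3 mL; all-purpose flour: 44.1 g; peanut butter: 25.1 g; vegetable oil: 53.0 g; cornstarch: 0.3 cup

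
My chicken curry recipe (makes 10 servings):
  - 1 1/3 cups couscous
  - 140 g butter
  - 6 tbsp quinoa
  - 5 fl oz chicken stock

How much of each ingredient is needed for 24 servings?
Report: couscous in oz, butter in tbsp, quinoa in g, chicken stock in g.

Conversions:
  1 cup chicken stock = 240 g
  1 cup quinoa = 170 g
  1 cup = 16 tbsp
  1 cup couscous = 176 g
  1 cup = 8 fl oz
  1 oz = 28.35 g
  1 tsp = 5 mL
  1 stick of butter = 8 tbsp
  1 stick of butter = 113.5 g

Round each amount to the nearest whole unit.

couscous: 20 oz; butter: 24 tbsp; quinoa: 153 g; chicken stock: 360 g

Scaling factor: 24/10 = 12/5 = 2.4.
couscous: 4/3 cup × 12/5 × 176 g/cup ÷ 28.35 g/oz ≈ 20 oz
butter: 140 g × 12/5 ÷ 113.5 g/stick × 8 tbsp/stick ≈ 24 tbsp
quinoa: 6 tbsp × 12/5 ÷ 16 tbsp/cup × 170 g/cup = 153 g
chicken stock: 5 fl oz × 12/5 ÷ 8 fl oz/cup × 240 g/cup = 360 g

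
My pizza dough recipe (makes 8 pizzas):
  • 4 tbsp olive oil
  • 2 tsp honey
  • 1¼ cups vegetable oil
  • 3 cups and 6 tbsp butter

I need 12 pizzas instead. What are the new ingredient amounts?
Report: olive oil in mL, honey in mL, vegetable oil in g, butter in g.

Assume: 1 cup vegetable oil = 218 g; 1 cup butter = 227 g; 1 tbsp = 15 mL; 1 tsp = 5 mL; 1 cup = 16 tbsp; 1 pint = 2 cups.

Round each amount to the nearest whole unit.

olive oil: 90 mL; honey: 15 mL; vegetable oil: 409 g; butter: 1149 g

Scaling factor: 12/8 = 3/2 = 1.5.
olive oil: 4 tbsp × 3/2 × 15 mL/tbsp = 90 mL
honey: 2 tsp × 3/2 × 5 mL/tsp = 15 mL
vegetable oil: 1.25 cup × 3/2 × 218 g/cup ≈ 409 g
butter: (3 cup + 6 tbsp = 3.375 cup) × 3/2 × 227 g/cup ≈ 1149 g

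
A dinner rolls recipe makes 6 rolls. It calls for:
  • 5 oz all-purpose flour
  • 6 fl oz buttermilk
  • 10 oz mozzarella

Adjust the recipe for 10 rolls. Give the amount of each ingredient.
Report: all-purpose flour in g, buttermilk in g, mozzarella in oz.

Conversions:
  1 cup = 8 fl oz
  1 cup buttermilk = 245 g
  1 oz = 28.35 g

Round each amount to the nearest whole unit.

Scaling factor: 10/6 = 5/3.
all-purpose flour: 5 oz × 5/3 × 28.35 g/oz ≈ 236 g
buttermilk: 6 fl oz × 5/3 ÷ 8 fl oz/cup × 245 g/cup ≈ 306 g
mozzarella: 10 oz × 5/3 ≈ 17 oz

all-purpose flour: 236 g; buttermilk: 306 g; mozzarella: 17 oz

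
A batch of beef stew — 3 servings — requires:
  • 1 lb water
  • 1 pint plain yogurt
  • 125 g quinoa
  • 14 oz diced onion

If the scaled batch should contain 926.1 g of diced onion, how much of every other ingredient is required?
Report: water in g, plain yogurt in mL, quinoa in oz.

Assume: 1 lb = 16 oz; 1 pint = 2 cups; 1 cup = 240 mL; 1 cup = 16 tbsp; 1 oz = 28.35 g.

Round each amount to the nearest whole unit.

The original recipe has 396.9 g of diced onion, so the scaling factor is 926.1 ÷ 396.9 = 7/3.
water: 1 lb × 7/3 × 16 oz/lb × 28.35 g/oz ≈ 1058 g
plain yogurt: 1 pint × 7/3 × 2 cup/pint × 240 mL/cup = 1120 mL
quinoa: 125 g × 7/3 ÷ 28.35 g/oz ≈ 10 oz

water: 1058 g; plain yogurt: 1120 mL; quinoa: 10 oz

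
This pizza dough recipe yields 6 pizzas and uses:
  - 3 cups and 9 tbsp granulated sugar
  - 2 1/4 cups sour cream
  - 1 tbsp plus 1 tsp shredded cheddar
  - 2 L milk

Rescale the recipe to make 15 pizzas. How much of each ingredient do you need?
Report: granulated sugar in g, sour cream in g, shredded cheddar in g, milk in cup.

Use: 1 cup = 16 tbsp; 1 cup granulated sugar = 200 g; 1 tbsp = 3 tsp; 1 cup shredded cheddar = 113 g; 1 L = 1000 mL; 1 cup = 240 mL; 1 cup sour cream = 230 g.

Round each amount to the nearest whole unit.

Scaling factor: 15/6 = 5/2 = 2.5.
granulated sugar: (3 cup + 9 tbsp = 3.5625 cup) × 5/2 × 200 g/cup ≈ 1781 g
sour cream: 2.25 cup × 5/2 × 230 g/cup ≈ 1294 g
shredded cheddar: (1 tbsp + 1 tsp = 4/3 tbsp) × 5/2 ÷ 16 tbsp/cup × 113 g/cup ≈ 24 g
milk: 2 L × 5/2 × 1000 mL/L ÷ 240 mL/cup ≈ 21 cup

granulated sugar: 1781 g; sour cream: 1294 g; shredded cheddar: 24 g; milk: 21 cup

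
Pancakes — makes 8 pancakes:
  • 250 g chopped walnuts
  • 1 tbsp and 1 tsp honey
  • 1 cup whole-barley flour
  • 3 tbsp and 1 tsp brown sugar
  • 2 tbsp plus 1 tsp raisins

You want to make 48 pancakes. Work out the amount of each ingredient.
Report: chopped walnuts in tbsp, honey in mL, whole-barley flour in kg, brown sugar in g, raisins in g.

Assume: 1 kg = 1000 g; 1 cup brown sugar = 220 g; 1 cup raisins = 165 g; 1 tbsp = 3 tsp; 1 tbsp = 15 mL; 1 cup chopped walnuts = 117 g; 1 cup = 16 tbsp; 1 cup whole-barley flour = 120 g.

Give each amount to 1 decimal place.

chopped walnuts: 205.1 tbsp; honey: 120.0 mL; whole-barley flour: 0.7 kg; brown sugar: 275.0 g; raisins: 144.4 g

Scaling factor: 48/8 = 6.
chopped walnuts: 250 g × 6 ÷ 117 g/cup × 16 tbsp/cup ≈ 205.1 tbsp
honey: (1 tbsp + 1 tsp = 4/3 tbsp) × 6 × 15 mL/tbsp = 120.0 mL
whole-barley flour: 1 cup × 6 × 120 g/cup ÷ 1000 g/kg ≈ 0.7 kg
brown sugar: (3 tbsp + 1 tsp = 10/3 tbsp) × 6 ÷ 16 tbsp/cup × 220 g/cup = 275.0 g
raisins: (2 tbsp + 1 tsp = 7/3 tbsp) × 6 ÷ 16 tbsp/cup × 165 g/cup ≈ 144.4 g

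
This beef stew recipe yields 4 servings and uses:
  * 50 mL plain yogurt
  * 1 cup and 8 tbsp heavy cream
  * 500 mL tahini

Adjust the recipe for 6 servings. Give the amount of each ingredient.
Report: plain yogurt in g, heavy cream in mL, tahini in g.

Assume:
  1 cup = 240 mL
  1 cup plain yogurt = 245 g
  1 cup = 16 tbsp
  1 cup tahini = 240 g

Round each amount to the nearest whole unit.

plain yogurt: 77 g; heavy cream: 540 mL; tahini: 750 g

Scaling factor: 6/4 = 3/2 = 1.5.
plain yogurt: 50 mL × 3/2 ÷ 240 mL/cup × 245 g/cup ≈ 77 g
heavy cream: (1 cup + 8 tbsp = 1.5 cup) × 3/2 × 240 mL/cup = 540 mL
tahini: 500 mL × 3/2 ÷ 240 mL/cup × 240 g/cup = 750 g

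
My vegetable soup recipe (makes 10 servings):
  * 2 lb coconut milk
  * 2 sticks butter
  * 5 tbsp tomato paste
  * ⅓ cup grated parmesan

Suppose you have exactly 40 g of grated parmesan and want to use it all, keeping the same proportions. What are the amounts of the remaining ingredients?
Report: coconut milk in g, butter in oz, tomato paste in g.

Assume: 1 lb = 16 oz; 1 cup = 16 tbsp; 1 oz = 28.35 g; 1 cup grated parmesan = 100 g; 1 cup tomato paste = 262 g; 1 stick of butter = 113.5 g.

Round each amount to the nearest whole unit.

coconut milk: 1089 g; butter: 10 oz; tomato paste: 98 g

The original recipe has 100/3 g of grated parmesan, so the scaling factor is 40 ÷ 100/3 = 6/5 = 1.2.
coconut milk: 2 lb × 6/5 × 16 oz/lb × 28.35 g/oz ≈ 1089 g
butter: 2 stick × 6/5 × 113.5 g/stick ÷ 28.35 g/oz ≈ 10 oz
tomato paste: 5 tbsp × 6/5 ÷ 16 tbsp/cup × 262 g/cup ≈ 98 g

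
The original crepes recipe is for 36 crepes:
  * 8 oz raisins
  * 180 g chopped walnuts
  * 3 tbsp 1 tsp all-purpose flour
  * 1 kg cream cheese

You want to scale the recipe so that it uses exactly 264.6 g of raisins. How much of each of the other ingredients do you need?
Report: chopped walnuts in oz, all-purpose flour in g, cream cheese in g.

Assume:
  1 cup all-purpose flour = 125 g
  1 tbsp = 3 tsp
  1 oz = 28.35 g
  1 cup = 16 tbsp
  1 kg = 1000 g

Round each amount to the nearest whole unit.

chopped walnuts: 7 oz; all-purpose flour: 30 g; cream cheese: 1167 g

The original recipe has 226.8 g of raisins, so the scaling factor is 264.6 ÷ 226.8 = 7/6.
chopped walnuts: 180 g × 7/6 ÷ 28.35 g/oz ≈ 7 oz
all-purpose flour: (3 tbsp + 1 tsp = 10/3 tbsp) × 7/6 ÷ 16 tbsp/cup × 125 g/cup ≈ 30 g
cream cheese: 1 kg × 7/6 × 1000 g/kg ≈ 1167 g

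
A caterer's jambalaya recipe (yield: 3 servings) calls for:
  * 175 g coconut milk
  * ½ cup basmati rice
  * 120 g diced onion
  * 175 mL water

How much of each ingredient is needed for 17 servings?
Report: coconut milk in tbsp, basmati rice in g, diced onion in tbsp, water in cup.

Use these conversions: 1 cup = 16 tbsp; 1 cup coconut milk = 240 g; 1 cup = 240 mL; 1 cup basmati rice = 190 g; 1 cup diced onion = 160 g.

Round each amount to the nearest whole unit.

coconut milk: 66 tbsp; basmati rice: 538 g; diced onion: 68 tbsp; water: 4 cup

Scaling factor: 17/3.
coconut milk: 175 g × 17/3 ÷ 240 g/cup × 16 tbsp/cup ≈ 66 tbsp
basmati rice: 0.5 cup × 17/3 × 190 g/cup ≈ 538 g
diced onion: 120 g × 17/3 ÷ 160 g/cup × 16 tbsp/cup = 68 tbsp
water: 175 mL × 17/3 ÷ 240 mL/cup ≈ 4 cup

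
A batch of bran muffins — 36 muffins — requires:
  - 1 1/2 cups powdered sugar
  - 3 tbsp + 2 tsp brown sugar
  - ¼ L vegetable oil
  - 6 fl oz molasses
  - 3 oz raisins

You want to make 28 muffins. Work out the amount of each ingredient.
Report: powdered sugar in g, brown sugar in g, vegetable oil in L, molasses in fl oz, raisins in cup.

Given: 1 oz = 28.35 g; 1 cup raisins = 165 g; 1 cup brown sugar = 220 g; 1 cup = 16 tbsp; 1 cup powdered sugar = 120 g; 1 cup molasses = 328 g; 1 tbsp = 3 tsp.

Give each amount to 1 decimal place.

Scaling factor: 28/36 = 7/9.
powdered sugar: 1.5 cup × 7/9 × 120 g/cup = 140.0 g
brown sugar: (3 tbsp + 2 tsp = 11/3 tbsp) × 7/9 ÷ 16 tbsp/cup × 220 g/cup ≈ 39.2 g
vegetable oil: 0.25 L × 7/9 ≈ 0.2 L
molasses: 6 fl oz × 7/9 ≈ 4.7 fl oz
raisins: 3 oz × 7/9 × 28.35 g/oz ÷ 165 g/cup ≈ 0.4 cup

powdered sugar: 140.0 g; brown sugar: 39.2 g; vegetable oil: 0.2 L; molasses: 4.7 fl oz; raisins: 0.4 cup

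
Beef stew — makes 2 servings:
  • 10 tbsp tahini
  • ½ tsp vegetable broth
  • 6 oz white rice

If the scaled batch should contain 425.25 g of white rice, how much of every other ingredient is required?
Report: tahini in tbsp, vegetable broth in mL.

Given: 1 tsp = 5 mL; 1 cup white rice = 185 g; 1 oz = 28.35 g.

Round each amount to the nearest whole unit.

The original recipe has 170.1 g of white rice, so the scaling factor is 425.25 ÷ 170.1 = 5/2 = 2.5.
tahini: 10 tbsp × 5/2 = 25 tbsp
vegetable broth: 0.5 tsp × 5/2 × 5 mL/tsp ≈ 6 mL

tahini: 25 tbsp; vegetable broth: 6 mL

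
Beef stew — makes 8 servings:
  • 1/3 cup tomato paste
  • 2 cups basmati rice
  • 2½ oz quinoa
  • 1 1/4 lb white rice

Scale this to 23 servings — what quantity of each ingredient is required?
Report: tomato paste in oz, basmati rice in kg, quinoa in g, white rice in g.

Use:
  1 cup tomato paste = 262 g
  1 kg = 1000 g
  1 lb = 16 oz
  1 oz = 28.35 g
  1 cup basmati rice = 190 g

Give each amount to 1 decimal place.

tomato paste: 8.9 oz; basmati rice: 1.1 kg; quinoa: 203.8 g; white rice: 1630.1 g

Scaling factor: 23/8 = 2.875.
tomato paste: 1/3 cup × 23/8 × 262 g/cup ÷ 28.35 g/oz ≈ 8.9 oz
basmati rice: 2 cup × 23/8 × 190 g/cup ÷ 1000 g/kg ≈ 1.1 kg
quinoa: 2.5 oz × 23/8 × 28.35 g/oz ≈ 203.8 g
white rice: 1.25 lb × 23/8 × 16 oz/lb × 28.35 g/oz ≈ 1630.1 g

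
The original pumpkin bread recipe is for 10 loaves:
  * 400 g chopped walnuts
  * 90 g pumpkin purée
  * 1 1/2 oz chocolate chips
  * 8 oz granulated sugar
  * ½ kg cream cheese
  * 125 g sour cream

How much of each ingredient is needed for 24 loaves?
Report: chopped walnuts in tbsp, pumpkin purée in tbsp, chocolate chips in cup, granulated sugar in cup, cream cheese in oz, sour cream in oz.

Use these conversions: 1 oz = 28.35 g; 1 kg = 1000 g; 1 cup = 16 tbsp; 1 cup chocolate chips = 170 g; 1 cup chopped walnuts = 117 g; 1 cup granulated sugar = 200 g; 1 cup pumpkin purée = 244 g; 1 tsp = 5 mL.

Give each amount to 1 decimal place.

Scaling factor: 24/10 = 12/5 = 2.4.
chopped walnuts: 400 g × 12/5 ÷ 117 g/cup × 16 tbsp/cup ≈ 131.3 tbsp
pumpkin purée: 90 g × 12/5 ÷ 244 g/cup × 16 tbsp/cup ≈ 14.2 tbsp
chocolate chips: 1.5 oz × 12/5 × 28.35 g/oz ÷ 170 g/cup ≈ 0.6 cup
granulated sugar: 8 oz × 12/5 × 28.35 g/oz ÷ 200 g/cup ≈ 2.7 cup
cream cheese: 0.5 kg × 12/5 × 1000 g/kg ÷ 28.35 g/oz ≈ 42.3 oz
sour cream: 125 g × 12/5 ÷ 28.35 g/oz ≈ 10.6 oz

chopped walnuts: 131.3 tbsp; pumpkin purée: 14.2 tbsp; chocolate chips: 0.6 cup; granulated sugar: 2.7 cup; cream cheese: 42.3 oz; sour cream: 10.6 oz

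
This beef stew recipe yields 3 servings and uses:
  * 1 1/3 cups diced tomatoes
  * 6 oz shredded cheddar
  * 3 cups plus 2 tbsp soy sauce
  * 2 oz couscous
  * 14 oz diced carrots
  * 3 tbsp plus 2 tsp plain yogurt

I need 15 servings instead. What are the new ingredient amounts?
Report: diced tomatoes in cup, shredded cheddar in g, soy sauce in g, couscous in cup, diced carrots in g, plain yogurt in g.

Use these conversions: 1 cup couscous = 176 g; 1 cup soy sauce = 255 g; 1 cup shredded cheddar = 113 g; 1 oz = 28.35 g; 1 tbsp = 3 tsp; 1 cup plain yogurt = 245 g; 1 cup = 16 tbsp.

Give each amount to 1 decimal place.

Scaling factor: 15/3 = 5.
diced tomatoes: 4/3 cup × 5 ≈ 6.7 cup
shredded cheddar: 6 oz × 5 × 28.35 g/oz = 850.5 g
soy sauce: (3 cup + 2 tbsp = 3.125 cup) × 5 × 255 g/cup ≈ 3984.4 g
couscous: 2 oz × 5 × 28.35 g/oz ÷ 176 g/cup ≈ 1.6 cup
diced carrots: 14 oz × 5 × 28.35 g/oz = 1984.5 g
plain yogurt: (3 tbsp + 2 tsp = 11/3 tbsp) × 5 ÷ 16 tbsp/cup × 245 g/cup ≈ 280.7 g

diced tomatoes: 6.7 cup; shredded cheddar: 850.5 g; soy sauce: 3984.4 g; couscous: 1.6 cup; diced carrots: 1984.5 g; plain yogurt: 280.7 g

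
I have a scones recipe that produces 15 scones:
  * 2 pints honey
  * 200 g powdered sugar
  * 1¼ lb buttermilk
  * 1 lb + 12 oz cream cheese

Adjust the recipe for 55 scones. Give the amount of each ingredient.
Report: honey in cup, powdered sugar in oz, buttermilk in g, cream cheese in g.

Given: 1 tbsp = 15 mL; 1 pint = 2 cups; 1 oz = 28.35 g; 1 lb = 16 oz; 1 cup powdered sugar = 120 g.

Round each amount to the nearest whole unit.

Scaling factor: 55/15 = 11/3.
honey: 2 pint × 11/3 × 2 cup/pint ≈ 15 cup
powdered sugar: 200 g × 11/3 ÷ 28.35 g/oz ≈ 26 oz
buttermilk: 1.25 lb × 11/3 × 16 oz/lb × 28.35 g/oz = 2079 g
cream cheese: (1 lb + 12 oz = 1.75 lb) × 11/3 × 16 oz/lb × 28.35 g/oz ≈ 2911 g

honey: 15 cup; powdered sugar: 26 oz; buttermilk: 2079 g; cream cheese: 2911 g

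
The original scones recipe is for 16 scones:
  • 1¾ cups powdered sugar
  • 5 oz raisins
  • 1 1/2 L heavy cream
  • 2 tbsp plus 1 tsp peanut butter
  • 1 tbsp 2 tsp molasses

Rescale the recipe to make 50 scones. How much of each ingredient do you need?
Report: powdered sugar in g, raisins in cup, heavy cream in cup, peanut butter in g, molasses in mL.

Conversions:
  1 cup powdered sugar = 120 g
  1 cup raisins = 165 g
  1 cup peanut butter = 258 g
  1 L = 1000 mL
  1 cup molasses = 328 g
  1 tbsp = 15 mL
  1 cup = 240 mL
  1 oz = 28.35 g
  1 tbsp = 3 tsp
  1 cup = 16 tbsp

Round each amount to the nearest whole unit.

powdered sugar: 656 g; raisins: 3 cup; heavy cream: 20 cup; peanut butter: 118 g; molasses: 78 mL

Scaling factor: 50/16 = 25/8 = 3.125.
powdered sugar: 1.75 cup × 25/8 × 120 g/cup ≈ 656 g
raisins: 5 oz × 25/8 × 28.35 g/oz ÷ 165 g/cup ≈ 3 cup
heavy cream: 1.5 L × 25/8 × 1000 mL/L ÷ 240 mL/cup ≈ 20 cup
peanut butter: (2 tbsp + 1 tsp = 7/3 tbsp) × 25/8 ÷ 16 tbsp/cup × 258 g/cup ≈ 118 g
molasses: (1 tbsp + 2 tsp = 5/3 tbsp) × 25/8 × 15 mL/tbsp ≈ 78 mL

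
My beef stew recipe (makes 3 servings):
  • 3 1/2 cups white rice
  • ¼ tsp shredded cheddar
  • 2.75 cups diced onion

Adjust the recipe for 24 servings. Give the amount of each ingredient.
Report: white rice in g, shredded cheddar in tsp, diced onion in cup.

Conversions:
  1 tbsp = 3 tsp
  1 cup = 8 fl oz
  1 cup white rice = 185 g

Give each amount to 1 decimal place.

white rice: 5180.0 g; shredded cheddar: 2.0 tsp; diced onion: 22.0 cup

Scaling factor: 24/3 = 8.
white rice: 3.5 cup × 8 × 185 g/cup = 5180.0 g
shredded cheddar: 0.25 tsp × 8 = 2.0 tsp
diced onion: 2.75 cup × 8 = 22.0 cup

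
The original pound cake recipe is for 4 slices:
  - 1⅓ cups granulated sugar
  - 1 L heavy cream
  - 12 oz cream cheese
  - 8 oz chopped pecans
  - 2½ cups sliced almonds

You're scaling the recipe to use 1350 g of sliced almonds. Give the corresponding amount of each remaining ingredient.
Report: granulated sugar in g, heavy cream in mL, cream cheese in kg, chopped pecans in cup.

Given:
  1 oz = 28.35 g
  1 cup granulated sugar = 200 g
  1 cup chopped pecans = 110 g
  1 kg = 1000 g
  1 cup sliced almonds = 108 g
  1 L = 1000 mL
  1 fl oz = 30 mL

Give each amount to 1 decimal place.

granulated sugar: 1333.3 g; heavy cream: 5000.0 mL; cream cheese: 1.7 kg; chopped pecans: 10.3 cup

The original recipe has 270 g of sliced almonds, so the scaling factor is 1350 ÷ 270 = 5.
granulated sugar: 4/3 cup × 5 × 200 g/cup ≈ 1333.3 g
heavy cream: 1 L × 5 × 1000 mL/L = 5000.0 mL
cream cheese: 12 oz × 5 × 28.35 g/oz ÷ 1000 g/kg ≈ 1.7 kg
chopped pecans: 8 oz × 5 × 28.35 g/oz ÷ 110 g/cup ≈ 10.3 cup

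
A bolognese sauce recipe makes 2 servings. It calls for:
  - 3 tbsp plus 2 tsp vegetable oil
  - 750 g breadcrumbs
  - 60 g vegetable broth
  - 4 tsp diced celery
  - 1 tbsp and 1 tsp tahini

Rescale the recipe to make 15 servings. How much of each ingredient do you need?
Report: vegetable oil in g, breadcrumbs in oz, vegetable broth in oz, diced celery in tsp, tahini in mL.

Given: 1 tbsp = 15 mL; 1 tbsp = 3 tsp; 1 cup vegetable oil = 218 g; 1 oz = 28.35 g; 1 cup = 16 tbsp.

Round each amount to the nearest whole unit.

vegetable oil: 375 g; breadcrumbs: 198 oz; vegetable broth: 16 oz; diced celery: 30 tsp; tahini: 150 mL

Scaling factor: 15/2 = 7.5.
vegetable oil: (3 tbsp + 2 tsp = 11/3 tbsp) × 15/2 ÷ 16 tbsp/cup × 218 g/cup ≈ 375 g
breadcrumbs: 750 g × 15/2 ÷ 28.35 g/oz ≈ 198 oz
vegetable broth: 60 g × 15/2 ÷ 28.35 g/oz ≈ 16 oz
diced celery: 4 tsp × 15/2 = 30 tsp
tahini: (1 tbsp + 1 tsp = 4/3 tbsp) × 15/2 × 15 mL/tbsp = 150 mL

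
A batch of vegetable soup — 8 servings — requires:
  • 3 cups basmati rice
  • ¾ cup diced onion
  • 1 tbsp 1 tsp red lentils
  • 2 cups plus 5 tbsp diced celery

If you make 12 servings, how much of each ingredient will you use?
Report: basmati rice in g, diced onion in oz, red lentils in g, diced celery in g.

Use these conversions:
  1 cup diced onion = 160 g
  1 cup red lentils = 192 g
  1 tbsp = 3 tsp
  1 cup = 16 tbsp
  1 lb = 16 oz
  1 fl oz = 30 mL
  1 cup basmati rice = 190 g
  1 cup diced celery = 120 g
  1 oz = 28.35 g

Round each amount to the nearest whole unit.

Scaling factor: 12/8 = 3/2 = 1.5.
basmati rice: 3 cup × 3/2 × 190 g/cup = 855 g
diced onion: 0.75 cup × 3/2 × 160 g/cup ÷ 28.35 g/oz ≈ 6 oz
red lentils: (1 tbsp + 1 tsp = 4/3 tbsp) × 3/2 ÷ 16 tbsp/cup × 192 g/cup = 24 g
diced celery: (2 cup + 5 tbsp = 2.3125 cup) × 3/2 × 120 g/cup ≈ 416 g

basmati rice: 855 g; diced onion: 6 oz; red lentils: 24 g; diced celery: 416 g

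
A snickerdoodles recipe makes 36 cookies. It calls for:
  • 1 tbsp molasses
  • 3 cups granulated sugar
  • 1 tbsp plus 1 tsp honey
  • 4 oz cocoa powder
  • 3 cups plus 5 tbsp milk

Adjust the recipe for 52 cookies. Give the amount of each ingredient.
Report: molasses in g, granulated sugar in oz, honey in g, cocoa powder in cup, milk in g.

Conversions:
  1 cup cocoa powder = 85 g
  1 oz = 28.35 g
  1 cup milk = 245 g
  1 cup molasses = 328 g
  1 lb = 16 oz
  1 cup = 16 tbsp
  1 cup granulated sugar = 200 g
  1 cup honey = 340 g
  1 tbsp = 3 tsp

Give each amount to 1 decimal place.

molasses: 29.6 g; granulated sugar: 30.6 oz; honey: 40.9 g; cocoa powder: 1.9 cup; milk: 1172.3 g

Scaling factor: 52/36 = 13/9.
molasses: 1 tbsp × 13/9 ÷ 16 tbsp/cup × 328 g/cup ≈ 29.6 g
granulated sugar: 3 cup × 13/9 × 200 g/cup ÷ 28.35 g/oz ≈ 30.6 oz
honey: (1 tbsp + 1 tsp = 4/3 tbsp) × 13/9 ÷ 16 tbsp/cup × 340 g/cup ≈ 40.9 g
cocoa powder: 4 oz × 13/9 × 28.35 g/oz ÷ 85 g/cup ≈ 1.9 cup
milk: (3 cup + 5 tbsp = 3.3125 cup) × 13/9 × 245 g/cup ≈ 1172.3 g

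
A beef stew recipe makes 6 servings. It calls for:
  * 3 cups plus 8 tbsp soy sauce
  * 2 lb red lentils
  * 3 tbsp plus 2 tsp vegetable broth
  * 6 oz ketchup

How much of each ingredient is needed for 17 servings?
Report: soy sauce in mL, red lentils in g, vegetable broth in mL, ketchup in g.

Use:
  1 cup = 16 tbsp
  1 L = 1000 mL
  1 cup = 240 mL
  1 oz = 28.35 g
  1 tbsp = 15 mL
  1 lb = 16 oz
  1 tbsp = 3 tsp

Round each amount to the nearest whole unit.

soy sauce: 2380 mL; red lentils: 2570 g; vegetable broth: 156 mL; ketchup: 482 g

Scaling factor: 17/6.
soy sauce: (3 cup + 8 tbsp = 3.5 cup) × 17/6 × 240 mL/cup = 2380 mL
red lentils: 2 lb × 17/6 × 16 oz/lb × 28.35 g/oz ≈ 2570 g
vegetable broth: (3 tbsp + 2 tsp = 11/3 tbsp) × 17/6 × 15 mL/tbsp ≈ 156 mL
ketchup: 6 oz × 17/6 × 28.35 g/oz ≈ 482 g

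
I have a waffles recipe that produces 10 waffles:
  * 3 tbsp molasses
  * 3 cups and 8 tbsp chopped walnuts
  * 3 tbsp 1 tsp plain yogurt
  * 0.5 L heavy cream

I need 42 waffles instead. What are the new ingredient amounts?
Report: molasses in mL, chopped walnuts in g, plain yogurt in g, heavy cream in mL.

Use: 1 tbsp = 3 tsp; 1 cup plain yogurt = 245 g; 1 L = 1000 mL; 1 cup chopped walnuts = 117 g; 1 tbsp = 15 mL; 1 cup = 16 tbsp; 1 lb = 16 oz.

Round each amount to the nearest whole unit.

molasses: 189 mL; chopped walnuts: 1720 g; plain yogurt: 214 g; heavy cream: 2100 mL

Scaling factor: 42/10 = 21/5 = 4.2.
molasses: 3 tbsp × 21/5 × 15 mL/tbsp = 189 mL
chopped walnuts: (3 cup + 8 tbsp = 3.5 cup) × 21/5 × 117 g/cup ≈ 1720 g
plain yogurt: (3 tbsp + 1 tsp = 10/3 tbsp) × 21/5 ÷ 16 tbsp/cup × 245 g/cup ≈ 214 g
heavy cream: 0.5 L × 21/5 × 1000 mL/L = 2100 mL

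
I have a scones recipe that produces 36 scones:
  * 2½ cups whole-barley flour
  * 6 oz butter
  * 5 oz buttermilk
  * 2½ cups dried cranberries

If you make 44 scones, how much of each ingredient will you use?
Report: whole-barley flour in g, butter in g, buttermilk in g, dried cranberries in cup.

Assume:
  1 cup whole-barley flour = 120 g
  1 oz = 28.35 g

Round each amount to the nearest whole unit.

Scaling factor: 44/36 = 11/9.
whole-barley flour: 2.5 cup × 11/9 × 120 g/cup ≈ 367 g
butter: 6 oz × 11/9 × 28.35 g/oz ≈ 208 g
buttermilk: 5 oz × 11/9 × 28.35 g/oz ≈ 173 g
dried cranberries: 2.5 cup × 11/9 ≈ 3 cup

whole-barley flour: 367 g; butter: 208 g; buttermilk: 173 g; dried cranberries: 3 cup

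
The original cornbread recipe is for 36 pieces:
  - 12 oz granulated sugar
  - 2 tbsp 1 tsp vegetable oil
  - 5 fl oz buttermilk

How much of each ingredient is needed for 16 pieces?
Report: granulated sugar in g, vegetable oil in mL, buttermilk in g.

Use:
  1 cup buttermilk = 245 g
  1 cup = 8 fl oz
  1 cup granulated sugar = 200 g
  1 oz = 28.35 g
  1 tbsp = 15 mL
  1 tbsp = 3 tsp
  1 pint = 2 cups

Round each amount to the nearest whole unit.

Scaling factor: 16/36 = 4/9.
granulated sugar: 12 oz × 4/9 × 28.35 g/oz ≈ 151 g
vegetable oil: (2 tbsp + 1 tsp = 7/3 tbsp) × 4/9 × 15 mL/tbsp ≈ 16 mL
buttermilk: 5 fl oz × 4/9 ÷ 8 fl oz/cup × 245 g/cup ≈ 68 g

granulated sugar: 151 g; vegetable oil: 16 mL; buttermilk: 68 g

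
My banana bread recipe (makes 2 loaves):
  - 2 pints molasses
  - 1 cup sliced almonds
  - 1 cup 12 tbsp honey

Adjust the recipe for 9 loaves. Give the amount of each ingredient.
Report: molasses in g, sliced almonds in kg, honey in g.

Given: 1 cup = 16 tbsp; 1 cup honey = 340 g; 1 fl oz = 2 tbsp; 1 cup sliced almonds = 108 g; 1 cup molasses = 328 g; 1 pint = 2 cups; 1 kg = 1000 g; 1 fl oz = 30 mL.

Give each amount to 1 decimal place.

molasses: 5904.0 g; sliced almonds: 0.5 kg; honey: 2677.5 g

Scaling factor: 9/2 = 4.5.
molasses: 2 pint × 9/2 × 2 cup/pint × 328 g/cup = 5904.0 g
sliced almonds: 1 cup × 9/2 × 108 g/cup ÷ 1000 g/kg ≈ 0.5 kg
honey: (1 cup + 12 tbsp = 1.75 cup) × 9/2 × 340 g/cup = 2677.5 g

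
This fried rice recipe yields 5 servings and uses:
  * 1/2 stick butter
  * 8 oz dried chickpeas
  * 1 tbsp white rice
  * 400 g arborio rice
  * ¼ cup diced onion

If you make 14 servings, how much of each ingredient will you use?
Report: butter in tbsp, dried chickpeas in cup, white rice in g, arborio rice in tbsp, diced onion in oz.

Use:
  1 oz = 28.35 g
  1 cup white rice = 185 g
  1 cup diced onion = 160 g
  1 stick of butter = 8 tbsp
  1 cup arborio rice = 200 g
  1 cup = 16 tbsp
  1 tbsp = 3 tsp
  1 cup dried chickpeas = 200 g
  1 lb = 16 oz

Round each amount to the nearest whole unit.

Scaling factor: 14/5 = 2.8.
butter: 0.5 stick × 14/5 × 8 tbsp/stick ≈ 11 tbsp
dried chickpeas: 8 oz × 14/5 × 28.35 g/oz ÷ 200 g/cup ≈ 3 cup
white rice: 1 tbsp × 14/5 ÷ 16 tbsp/cup × 185 g/cup ≈ 32 g
arborio rice: 400 g × 14/5 ÷ 200 g/cup × 16 tbsp/cup ≈ 90 tbsp
diced onion: 0.25 cup × 14/5 × 160 g/cup ÷ 28.35 g/oz ≈ 4 oz

butter: 11 tbsp; dried chickpeas: 3 cup; white rice: 32 g; arborio rice: 90 tbsp; diced onion: 4 oz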